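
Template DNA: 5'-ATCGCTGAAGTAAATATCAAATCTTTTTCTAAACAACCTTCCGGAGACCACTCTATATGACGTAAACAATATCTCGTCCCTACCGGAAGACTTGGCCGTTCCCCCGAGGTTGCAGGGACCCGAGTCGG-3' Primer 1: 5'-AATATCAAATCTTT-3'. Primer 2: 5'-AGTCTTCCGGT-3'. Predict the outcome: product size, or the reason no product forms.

Yes — an 80 bp product.

Primer 1 (AATATCAAATCTTT) matches the top strand at positions 13–26; it acts as a forward primer.
Primer 2's reverse complement is ACCGGAAGACT, matching the top strand at positions 82–92; it acts as a reverse primer.
The 3' ends face each other across positions 13–92, giving an 80 bp product.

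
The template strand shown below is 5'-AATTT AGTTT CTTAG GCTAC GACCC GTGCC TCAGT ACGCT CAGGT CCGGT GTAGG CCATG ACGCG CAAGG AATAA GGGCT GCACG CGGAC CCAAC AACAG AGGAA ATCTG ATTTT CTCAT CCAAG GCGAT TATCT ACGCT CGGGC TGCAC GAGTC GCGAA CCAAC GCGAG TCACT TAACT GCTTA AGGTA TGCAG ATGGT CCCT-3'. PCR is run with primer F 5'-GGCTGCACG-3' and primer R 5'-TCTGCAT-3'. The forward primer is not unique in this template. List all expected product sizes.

The forward primer GGCTGCACG matches the top strand at positions 77–85, 143–151.
The reverse primer's reverse complement is ATGCAGA, matching at positions 190–196.
Each forward site pairs with the reverse site to give a product ending at position 196: sizes 120, 54 bp.

120 bp, 54 bp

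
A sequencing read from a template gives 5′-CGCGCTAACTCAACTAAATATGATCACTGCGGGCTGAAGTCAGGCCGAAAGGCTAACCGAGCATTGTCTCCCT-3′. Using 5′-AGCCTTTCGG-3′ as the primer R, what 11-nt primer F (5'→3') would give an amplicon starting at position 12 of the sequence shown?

The reverse primer's reverse complement CCGAAAGGCT matches the template at positions 45–54; the product starts at position 12.
The forward primer is identical to the top strand over positions 12–22: AACTAAATATG.

5'-AACTAAATATG-3'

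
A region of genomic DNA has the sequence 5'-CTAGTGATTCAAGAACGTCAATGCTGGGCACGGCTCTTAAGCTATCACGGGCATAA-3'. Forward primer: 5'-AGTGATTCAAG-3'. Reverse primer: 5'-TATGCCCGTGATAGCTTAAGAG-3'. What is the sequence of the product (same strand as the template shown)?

5'-AGTGATTCAAGAACGTCAATGCTGGGCACGGCTCTTAAGCTATCACGGGCATA-3'

Scanning the template, AGTGATTCAAG occurs at positions 3–13; this primer anneals to the bottom strand there with its 3' end pointing downstream.
Taking the reverse complement of TATGCCCGTGATAGCTTAAGAG gives CTCTTAAGCTATCACGGGCATA, found at positions 34–55 on the template; the primer anneals here to the top strand with its 3' end pointing upstream.
The product is the template from position 3 through 55 (53 bp).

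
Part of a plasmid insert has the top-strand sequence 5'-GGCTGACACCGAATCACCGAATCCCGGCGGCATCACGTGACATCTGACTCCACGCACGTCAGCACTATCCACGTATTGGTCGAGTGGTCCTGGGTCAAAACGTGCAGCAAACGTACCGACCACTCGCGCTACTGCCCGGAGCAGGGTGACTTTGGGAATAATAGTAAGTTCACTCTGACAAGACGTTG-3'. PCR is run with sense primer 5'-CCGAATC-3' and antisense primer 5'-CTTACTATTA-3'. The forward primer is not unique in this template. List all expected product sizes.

160 bp, 152 bp

The forward primer CCGAATC matches the top strand at positions 9–15, 17–23.
The reverse primer's reverse complement is TAATAGTAAG, matching at positions 159–168.
Each forward site pairs with the reverse site to give a product ending at position 168: sizes 160, 152 bp.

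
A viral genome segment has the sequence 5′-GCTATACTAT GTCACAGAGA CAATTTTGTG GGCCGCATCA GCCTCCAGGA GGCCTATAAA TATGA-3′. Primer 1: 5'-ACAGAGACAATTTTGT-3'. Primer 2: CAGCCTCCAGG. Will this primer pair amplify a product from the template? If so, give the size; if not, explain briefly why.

Primer 1 (ACAGAGACAATTTTGT) matches the top strand at positions 14–29 (3' end points downstream).
Primer 2 (CAGCCTCCAGG) also matches the top strand directly, at positions 39–49 — its reverse complement CCTGGAGGCTG is not present.
Both primers anneal to the bottom strand with 3' ends pointing the same way, so neither can prime synthesis back toward the other.

No product — both primers anneal to the same strand and extend in the same direction.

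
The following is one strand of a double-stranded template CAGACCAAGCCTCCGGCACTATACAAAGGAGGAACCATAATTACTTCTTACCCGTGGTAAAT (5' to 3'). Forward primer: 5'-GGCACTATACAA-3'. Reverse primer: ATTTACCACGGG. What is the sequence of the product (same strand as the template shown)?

5'-GGCACTATACAAAGGAGGAACCATAATTACTTCTTACCCGTGGTAAAT-3'

The forward primer matches the template at positions 15–26.
Taking the reverse complement of ATTTACCACGGG gives CCCGTGGTAAAT, found at positions 51–62 on the template; the primer anneals here to the top strand with its 3' end pointing upstream.
The product is the template from position 15 through 62 (48 bp).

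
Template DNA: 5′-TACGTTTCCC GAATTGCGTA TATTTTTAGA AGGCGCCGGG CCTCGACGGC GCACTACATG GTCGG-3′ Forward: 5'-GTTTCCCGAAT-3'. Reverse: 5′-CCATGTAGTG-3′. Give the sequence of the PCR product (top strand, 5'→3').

5'-GTTTCCCGAATTGCGTATATTTTTAGAAGGCGCCGGGCCTCGACGGCGCACTACATGG-3'

Forward primer GTTTCCCGAAT is found on the top strand at positions 4–14.
The reverse primer's reverse complement is CACTACATGG, which matches the template at positions 52–61.
The product is the template from position 4 through 61 (58 bp).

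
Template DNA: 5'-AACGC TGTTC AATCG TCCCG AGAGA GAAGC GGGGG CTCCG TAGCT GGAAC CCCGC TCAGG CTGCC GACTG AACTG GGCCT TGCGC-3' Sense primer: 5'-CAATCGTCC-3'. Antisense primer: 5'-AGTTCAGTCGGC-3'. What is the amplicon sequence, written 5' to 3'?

The forward primer matches the template at positions 10–18.
The reverse primer's reverse complement is GCCGACTGAACT, which matches the template at positions 63–74.
The product is the template from position 10 through 74 (65 bp).

5'-CAATCGTCCCGAGAGAGAAGCGGGGGCTCCGTAGCTGGAACCCCGCTCAGGCTGCCGACTGAACT-3'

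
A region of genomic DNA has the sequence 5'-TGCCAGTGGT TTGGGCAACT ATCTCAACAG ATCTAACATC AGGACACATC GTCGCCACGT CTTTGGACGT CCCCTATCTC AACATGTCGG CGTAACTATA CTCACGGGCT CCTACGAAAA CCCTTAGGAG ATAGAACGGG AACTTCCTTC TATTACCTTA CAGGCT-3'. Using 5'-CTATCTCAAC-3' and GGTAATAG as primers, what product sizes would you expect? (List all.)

The forward primer CTATCTCAAC matches the top strand at positions 19–28, 74–83.
The reverse primer's reverse complement is CTATTACC, matching at positions 150–157.
Each forward site pairs with the reverse site to give a product ending at position 157: sizes 139, 84 bp.

139 bp, 84 bp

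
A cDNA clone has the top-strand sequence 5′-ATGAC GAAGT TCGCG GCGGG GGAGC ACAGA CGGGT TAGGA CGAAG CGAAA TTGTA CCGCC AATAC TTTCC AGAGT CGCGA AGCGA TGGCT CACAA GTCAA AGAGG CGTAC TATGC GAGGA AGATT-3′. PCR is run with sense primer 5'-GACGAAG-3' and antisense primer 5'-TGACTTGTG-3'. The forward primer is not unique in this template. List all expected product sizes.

The forward primer GACGAAG matches the top strand at positions 3–9, 39–45.
The reverse primer's reverse complement is CACAAGTCA, matching at positions 91–99.
Each forward site pairs with the reverse site to give a product ending at position 99: sizes 97, 61 bp.

97 bp, 61 bp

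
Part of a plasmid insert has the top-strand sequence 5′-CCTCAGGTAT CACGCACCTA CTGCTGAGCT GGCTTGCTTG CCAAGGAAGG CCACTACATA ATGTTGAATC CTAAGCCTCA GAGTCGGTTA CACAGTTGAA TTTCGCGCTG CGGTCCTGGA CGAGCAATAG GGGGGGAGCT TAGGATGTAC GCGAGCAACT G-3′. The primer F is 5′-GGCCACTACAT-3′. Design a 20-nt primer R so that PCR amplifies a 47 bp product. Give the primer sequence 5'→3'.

5'-CTGTGTAACCGACTCTGAGG-3'

The forward primer binds at positions 49–59, so a 47 bp product ends at position 49 + 47 − 1 = 95.
The reverse primer anneals to the top strand over positions 76–95, i.e. to CCTCAGAGTCGGTTACACAG.
Its sequence written 5'→3' is the reverse complement: CTGTGTAACCGACTCTGAGG.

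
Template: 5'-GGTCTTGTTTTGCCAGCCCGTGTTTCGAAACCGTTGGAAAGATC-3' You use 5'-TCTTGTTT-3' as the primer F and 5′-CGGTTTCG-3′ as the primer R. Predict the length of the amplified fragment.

31 bp

The forward primer matches the template at positions 3–10.
Taking the reverse complement of CGGTTTCG gives CGAAACCG, found at positions 26–33 on the template; the primer anneals here to the top strand with its 3' end pointing upstream.
Product length = (reverse-primer end) − (forward-primer start) + 1 = 33 − 3 + 1 = 31 bp.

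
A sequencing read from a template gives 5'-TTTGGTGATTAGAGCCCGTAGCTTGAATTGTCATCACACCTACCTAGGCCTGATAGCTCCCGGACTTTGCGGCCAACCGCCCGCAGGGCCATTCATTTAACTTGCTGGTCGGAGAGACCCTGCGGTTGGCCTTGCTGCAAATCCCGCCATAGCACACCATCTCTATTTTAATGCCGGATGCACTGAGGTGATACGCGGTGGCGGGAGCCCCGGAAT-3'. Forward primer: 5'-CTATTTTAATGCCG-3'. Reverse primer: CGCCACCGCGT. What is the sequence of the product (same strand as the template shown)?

Scanning the template, CTATTTTAATGCCG occurs at positions 163–176; this primer anneals to the bottom strand there with its 3' end pointing downstream.
Reverse complement of the reverse primer: ACGCGGTGGCG. This occurs on the top strand at positions 193–203.
The product is the template from position 163 through 203 (41 bp).

5'-CTATTTTAATGCCGGATGCACTGAGGTGATACGCGGTGGCG-3'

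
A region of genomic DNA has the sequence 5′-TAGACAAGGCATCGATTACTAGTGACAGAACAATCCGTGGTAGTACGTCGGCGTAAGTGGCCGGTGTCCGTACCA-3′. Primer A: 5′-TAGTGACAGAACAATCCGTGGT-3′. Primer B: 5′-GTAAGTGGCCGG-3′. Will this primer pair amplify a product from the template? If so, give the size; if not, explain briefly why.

Primer A (TAGTGACAGAACAATCCGTGGT) matches the top strand at positions 20–41 (3' end points downstream).
Primer B (GTAAGTGGCCGG) also matches the top strand directly, at positions 53–64 — its reverse complement CCGGCCACTTAC is not present.
Both primers anneal to the bottom strand with 3' ends pointing the same way, so neither can prime synthesis back toward the other.

No product — both primers anneal to the same strand and extend in the same direction.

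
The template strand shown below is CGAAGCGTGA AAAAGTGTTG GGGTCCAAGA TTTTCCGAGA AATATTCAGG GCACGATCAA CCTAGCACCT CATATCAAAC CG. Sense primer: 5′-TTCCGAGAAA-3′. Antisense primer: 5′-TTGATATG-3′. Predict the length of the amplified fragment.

The forward primer matches the template at positions 33–42.
Reverse complement of the reverse primer: CATATCAA. This occurs on the top strand at positions 71–78.
Product length = (reverse-primer end) − (forward-primer start) + 1 = 78 − 33 + 1 = 46 bp.

46 bp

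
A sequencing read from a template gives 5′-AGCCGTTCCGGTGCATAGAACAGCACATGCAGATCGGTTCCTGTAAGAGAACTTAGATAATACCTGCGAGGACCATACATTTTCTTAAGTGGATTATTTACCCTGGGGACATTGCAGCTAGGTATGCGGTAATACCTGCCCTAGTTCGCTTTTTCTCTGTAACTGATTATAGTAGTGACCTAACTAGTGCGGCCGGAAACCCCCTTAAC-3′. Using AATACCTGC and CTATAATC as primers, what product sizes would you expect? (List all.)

114 bp, 42 bp

The forward primer AATACCTGC matches the top strand at positions 59–67, 131–139.
The reverse primer's reverse complement is GATTATAG, matching at positions 165–172.
Each forward site pairs with the reverse site to give a product ending at position 172: sizes 114, 42 bp.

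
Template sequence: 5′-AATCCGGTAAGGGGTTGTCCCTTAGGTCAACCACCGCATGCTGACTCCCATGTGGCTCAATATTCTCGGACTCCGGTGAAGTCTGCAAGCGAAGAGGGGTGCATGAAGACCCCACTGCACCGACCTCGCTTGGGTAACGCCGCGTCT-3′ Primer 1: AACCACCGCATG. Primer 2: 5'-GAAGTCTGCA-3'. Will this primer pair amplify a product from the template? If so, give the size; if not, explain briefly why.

No product — both primers anneal to the same strand and extend in the same direction.

Primer 1 (AACCACCGCATG) matches the top strand at positions 29–40 (3' end points downstream).
Primer 2 (GAAGTCTGCA) also matches the top strand directly, at positions 78–87 — its reverse complement TGCAGACTTC is not present.
Both primers anneal to the bottom strand with 3' ends pointing the same way, so neither can prime synthesis back toward the other.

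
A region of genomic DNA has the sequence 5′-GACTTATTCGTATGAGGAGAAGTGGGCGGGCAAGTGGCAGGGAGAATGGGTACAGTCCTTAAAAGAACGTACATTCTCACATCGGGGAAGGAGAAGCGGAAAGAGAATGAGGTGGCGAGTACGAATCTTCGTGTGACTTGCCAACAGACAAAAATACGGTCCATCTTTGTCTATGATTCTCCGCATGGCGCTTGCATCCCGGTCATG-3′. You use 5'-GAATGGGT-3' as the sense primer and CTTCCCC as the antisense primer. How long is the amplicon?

47 bp

Scanning the template, GAATGGGT occurs at positions 44–51; this primer anneals to the bottom strand there with its 3' end pointing downstream.
Taking the reverse complement of CTTCCCC gives GGGGAAG, found at positions 84–90 on the template; the primer anneals here to the top strand with its 3' end pointing upstream.
The product runs from position 44 to position 90, so its length is 90 − 44 + 1 = 47 bp.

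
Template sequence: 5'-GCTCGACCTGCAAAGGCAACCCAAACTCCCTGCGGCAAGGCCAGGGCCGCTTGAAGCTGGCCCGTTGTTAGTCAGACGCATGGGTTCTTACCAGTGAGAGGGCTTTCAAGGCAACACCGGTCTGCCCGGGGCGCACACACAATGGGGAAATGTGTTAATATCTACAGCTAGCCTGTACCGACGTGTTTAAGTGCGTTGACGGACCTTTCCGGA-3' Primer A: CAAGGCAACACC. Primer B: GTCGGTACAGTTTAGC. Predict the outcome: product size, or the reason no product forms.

No product — primer B has no binding site in the template.

Primer B (GTCGGTACAGTTTAGC) does not match the top strand, and its reverse complement GCTAAACTGTACCGAC does not match either.
With no annealing site for primer B, no amplification occurs.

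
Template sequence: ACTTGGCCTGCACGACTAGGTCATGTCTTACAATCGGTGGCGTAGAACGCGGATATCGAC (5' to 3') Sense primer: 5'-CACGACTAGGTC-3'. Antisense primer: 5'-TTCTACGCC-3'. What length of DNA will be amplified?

37 bp

Forward primer CACGACTAGGTC is found on the top strand at positions 11–22.
Taking the reverse complement of TTCTACGCC gives GGCGTAGAA, found at positions 39–47 on the template; the primer anneals here to the top strand with its 3' end pointing upstream.
Product length = (reverse-primer end) − (forward-primer start) + 1 = 47 − 11 + 1 = 37 bp.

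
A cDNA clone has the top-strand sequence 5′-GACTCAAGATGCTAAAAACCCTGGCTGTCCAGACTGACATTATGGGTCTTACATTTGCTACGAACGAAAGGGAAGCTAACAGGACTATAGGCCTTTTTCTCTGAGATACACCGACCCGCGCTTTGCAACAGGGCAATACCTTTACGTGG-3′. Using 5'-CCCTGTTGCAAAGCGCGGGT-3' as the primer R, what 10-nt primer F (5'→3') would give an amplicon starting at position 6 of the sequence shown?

The reverse primer's reverse complement ACCCGCGCTTTGCAACAGGG matches the template at positions 114–133; the product starts at position 6.
The forward primer is identical to the top strand over positions 6–15: AAGATGCTAA.

5'-AAGATGCTAA-3'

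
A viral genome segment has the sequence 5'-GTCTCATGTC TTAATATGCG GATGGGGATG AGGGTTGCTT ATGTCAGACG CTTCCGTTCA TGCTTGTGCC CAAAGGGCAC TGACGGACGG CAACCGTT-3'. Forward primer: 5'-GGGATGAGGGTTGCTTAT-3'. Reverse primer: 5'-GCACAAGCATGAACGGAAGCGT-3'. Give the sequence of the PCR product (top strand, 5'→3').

5'-GGGATGAGGGTTGCTTATGTCAGACGCTTCCGTTCATGCTTGTGC-3'

The forward primer matches the template at positions 25–42.
Taking the reverse complement of GCACAAGCATGAACGGAAGCGT gives ACGCTTCCGTTCATGCTTGTGC, found at positions 48–69 on the template; the primer anneals here to the top strand with its 3' end pointing upstream.
The product is the template from position 25 through 69 (45 bp).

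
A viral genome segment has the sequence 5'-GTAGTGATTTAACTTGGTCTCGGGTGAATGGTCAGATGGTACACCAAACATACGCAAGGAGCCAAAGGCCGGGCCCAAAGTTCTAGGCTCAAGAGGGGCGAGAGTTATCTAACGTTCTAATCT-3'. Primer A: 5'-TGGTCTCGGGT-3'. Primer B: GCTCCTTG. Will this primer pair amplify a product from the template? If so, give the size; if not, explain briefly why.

Primer A (TGGTCTCGGGT) matches the top strand at positions 15–25; it acts as a forward primer.
Primer B's reverse complement is CAAGGAGC, matching the top strand at positions 55–62; it acts as a reverse primer.
The 3' ends face each other across positions 15–62, giving a 48 bp product.

Yes — a 48 bp product.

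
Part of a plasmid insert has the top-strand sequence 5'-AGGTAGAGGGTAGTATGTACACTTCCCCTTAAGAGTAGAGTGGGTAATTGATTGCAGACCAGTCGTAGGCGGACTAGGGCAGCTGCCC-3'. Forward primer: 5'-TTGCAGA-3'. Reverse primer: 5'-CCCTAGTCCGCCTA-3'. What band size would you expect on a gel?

28 bp

Forward primer TTGCAGA is found on the top strand at positions 52–58.
The reverse primer's reverse complement is TAGGCGGACTAGGG, which matches the template at positions 66–79.
Amplicon spans positions 52–79: 28 bp.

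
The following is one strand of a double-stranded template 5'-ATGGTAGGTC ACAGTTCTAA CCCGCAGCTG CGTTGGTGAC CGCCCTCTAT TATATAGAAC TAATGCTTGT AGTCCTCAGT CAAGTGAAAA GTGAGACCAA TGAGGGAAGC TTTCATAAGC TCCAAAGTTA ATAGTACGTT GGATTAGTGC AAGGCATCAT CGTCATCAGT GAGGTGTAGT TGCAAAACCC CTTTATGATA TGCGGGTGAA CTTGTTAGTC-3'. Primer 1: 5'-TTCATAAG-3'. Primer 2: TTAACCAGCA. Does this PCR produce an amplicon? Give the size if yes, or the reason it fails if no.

No product — primer 2 has no binding site in the template.

Primer 2 (TTAACCAGCA) does not match the top strand, and its reverse complement TGCTGGTTAA does not match either.
With no annealing site for primer 2, no amplification occurs.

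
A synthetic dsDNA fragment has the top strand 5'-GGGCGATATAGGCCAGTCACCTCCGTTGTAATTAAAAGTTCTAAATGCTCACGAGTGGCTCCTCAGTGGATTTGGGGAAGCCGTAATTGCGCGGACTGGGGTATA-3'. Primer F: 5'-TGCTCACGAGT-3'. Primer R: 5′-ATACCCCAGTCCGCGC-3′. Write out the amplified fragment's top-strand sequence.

The forward primer matches the template at positions 46–56.
Taking the reverse complement of ATACCCCAGTCCGCGC gives GCGCGGACTGGGGTAT, found at positions 89–104 on the template; the primer anneals here to the top strand with its 3' end pointing upstream.
The product is the template from position 46 through 104 (59 bp).

5'-TGCTCACGAGTGGCTCCTCAGTGGATTTGGGGAAGCCGTAATTGCGCGGACTGGGGTAT-3'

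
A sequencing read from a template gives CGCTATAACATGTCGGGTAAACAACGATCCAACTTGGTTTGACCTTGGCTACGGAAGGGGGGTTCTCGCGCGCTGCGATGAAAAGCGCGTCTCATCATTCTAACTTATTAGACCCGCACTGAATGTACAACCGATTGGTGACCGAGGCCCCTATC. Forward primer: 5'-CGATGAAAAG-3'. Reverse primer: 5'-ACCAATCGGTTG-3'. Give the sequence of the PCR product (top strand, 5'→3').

5'-CGATGAAAAGCGCGTCTCATCATTCTAACTTATTAGACCCGCACTGAATGTACAACCGATTGGT-3'

The forward primer matches the template at positions 76–85.
The reverse primer's reverse complement is CAACCGATTGGT, which matches the template at positions 128–139.
The product is the template from position 76 through 139 (64 bp).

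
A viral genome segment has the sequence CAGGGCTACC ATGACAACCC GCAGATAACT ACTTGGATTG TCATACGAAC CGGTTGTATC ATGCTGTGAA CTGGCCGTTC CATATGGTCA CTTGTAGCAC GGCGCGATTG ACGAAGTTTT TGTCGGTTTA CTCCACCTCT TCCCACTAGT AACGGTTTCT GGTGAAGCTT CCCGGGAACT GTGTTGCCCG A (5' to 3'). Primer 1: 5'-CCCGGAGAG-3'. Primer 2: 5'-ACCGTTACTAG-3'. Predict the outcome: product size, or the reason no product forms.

No product — primer 1 has no binding site in the template.

Primer 1 (CCCGGAGAG) does not match the top strand, and its reverse complement CTCTCCGGG does not match either.
With no annealing site for primer 1, no amplification occurs.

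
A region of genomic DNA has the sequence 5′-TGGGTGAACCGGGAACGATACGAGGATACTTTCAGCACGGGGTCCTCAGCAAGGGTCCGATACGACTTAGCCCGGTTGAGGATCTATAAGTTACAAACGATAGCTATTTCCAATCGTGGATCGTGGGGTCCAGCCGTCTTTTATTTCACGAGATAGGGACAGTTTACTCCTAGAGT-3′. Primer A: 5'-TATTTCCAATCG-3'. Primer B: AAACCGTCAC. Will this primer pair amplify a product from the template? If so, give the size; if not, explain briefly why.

No product — primer B has no binding site in the template.

Primer B (AAACCGTCAC) does not match the top strand, and its reverse complement GTGACGGTTT does not match either.
With no annealing site for primer B, no amplification occurs.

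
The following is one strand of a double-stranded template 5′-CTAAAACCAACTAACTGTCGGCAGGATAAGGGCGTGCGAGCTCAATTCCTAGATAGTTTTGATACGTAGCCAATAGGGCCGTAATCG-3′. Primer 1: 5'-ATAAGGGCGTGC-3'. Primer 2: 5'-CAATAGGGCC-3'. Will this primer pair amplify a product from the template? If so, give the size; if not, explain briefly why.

Primer 1 (ATAAGGGCGTGC) matches the top strand at positions 26–37 (3' end points downstream).
Primer 2 (CAATAGGGCC) also matches the top strand directly, at positions 71–80 — its reverse complement GGCCCTATTG is not present.
Both primers anneal to the bottom strand with 3' ends pointing the same way, so neither can prime synthesis back toward the other.

No product — both primers anneal to the same strand and extend in the same direction.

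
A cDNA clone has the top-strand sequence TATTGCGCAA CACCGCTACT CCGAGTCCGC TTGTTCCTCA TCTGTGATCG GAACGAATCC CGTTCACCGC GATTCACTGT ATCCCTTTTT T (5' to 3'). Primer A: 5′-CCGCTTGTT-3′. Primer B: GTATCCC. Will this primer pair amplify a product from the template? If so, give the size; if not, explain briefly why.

No product — both primers anneal to the same strand and extend in the same direction.

Primer A (CCGCTTGTT) matches the top strand at positions 27–35 (3' end points downstream).
Primer B (GTATCCC) also matches the top strand directly, at positions 79–85 — its reverse complement GGGATAC is not present.
Both primers anneal to the bottom strand with 3' ends pointing the same way, so neither can prime synthesis back toward the other.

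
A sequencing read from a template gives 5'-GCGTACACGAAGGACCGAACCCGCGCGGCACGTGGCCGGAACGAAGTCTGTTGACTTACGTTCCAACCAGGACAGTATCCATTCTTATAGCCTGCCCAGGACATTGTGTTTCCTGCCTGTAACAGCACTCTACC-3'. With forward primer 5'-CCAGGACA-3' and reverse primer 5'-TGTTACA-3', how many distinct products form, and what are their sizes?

The forward primer CCAGGACA matches the top strand at positions 67–74, 96–103.
The reverse primer's reverse complement is TGTAACA, matching at positions 118–124.
Each forward site pairs with the reverse site to give a product ending at position 124: sizes 58, 29 bp.

Two products: 58 bp, 29 bp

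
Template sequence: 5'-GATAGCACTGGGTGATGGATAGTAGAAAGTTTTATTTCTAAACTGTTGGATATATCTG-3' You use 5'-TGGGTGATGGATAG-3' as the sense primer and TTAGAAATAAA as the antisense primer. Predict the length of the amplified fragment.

33 bp

Forward primer TGGGTGATGGATAG is found on the top strand at positions 9–22.
Reverse complement of the reverse primer: TTTATTTCTAA. This occurs on the top strand at positions 31–41.
The product runs from position 9 to position 41, so its length is 41 − 9 + 1 = 33 bp.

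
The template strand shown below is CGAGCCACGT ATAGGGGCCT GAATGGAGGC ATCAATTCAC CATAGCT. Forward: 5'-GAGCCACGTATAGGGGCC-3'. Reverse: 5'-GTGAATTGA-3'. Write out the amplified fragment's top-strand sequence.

Forward primer GAGCCACGTATAGGGGCC is found on the top strand at positions 2–19.
Reverse complement of the reverse primer: TCAATTCAC. This occurs on the top strand at positions 32–40.
The product is the template from position 2 through 40 (39 bp).

5'-GAGCCACGTATAGGGGCCTGAATGGAGGCATCAATTCAC-3'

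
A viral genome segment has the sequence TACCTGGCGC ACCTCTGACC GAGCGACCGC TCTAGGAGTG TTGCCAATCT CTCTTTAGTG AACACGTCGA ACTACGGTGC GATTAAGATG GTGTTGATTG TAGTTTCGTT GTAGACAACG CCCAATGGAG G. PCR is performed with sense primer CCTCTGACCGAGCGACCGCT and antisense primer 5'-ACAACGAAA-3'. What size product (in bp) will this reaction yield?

Scanning the template, CCTCTGACCGAGCGACCGCT occurs at positions 12–31; this primer anneals to the bottom strand there with its 3' end pointing downstream.
Taking the reverse complement of ACAACGAAA gives TTTCGTTGT, found at positions 104–112 on the template; the primer anneals here to the top strand with its 3' end pointing upstream.
The product runs from position 12 to position 112, so its length is 112 − 12 + 1 = 101 bp.

101 bp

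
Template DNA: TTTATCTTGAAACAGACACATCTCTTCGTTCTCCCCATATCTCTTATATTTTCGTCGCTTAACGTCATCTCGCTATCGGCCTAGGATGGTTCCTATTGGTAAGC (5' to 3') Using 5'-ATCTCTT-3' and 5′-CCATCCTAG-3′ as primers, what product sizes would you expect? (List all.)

The forward primer ATCTCTT matches the top strand at positions 20–26, 39–45.
The reverse primer's reverse complement is CTAGGATGG, matching at positions 81–89.
Each forward site pairs with the reverse site to give a product ending at position 89: sizes 70, 51 bp.

70 bp, 51 bp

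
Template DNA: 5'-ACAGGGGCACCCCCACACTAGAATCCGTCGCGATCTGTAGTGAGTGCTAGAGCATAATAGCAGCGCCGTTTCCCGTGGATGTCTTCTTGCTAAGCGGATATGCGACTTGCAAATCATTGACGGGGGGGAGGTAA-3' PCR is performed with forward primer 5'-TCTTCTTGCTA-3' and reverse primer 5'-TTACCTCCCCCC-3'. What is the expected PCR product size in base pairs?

53 bp

The forward primer matches the template at positions 82–92.
Taking the reverse complement of TTACCTCCCCCC gives GGGGGGAGGTAA, found at positions 123–134 on the template; the primer anneals here to the top strand with its 3' end pointing upstream.
Amplicon spans positions 82–134: 53 bp.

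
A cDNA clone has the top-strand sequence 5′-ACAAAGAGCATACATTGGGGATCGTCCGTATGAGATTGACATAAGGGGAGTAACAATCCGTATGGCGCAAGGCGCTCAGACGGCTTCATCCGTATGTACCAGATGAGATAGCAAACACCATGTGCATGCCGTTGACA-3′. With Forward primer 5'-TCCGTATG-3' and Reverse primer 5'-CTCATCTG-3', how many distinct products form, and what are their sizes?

Three products: 83 bp, 51 bp, 19 bp

The forward primer TCCGTATG matches the top strand at positions 25–32, 57–64, 89–96.
The reverse primer's reverse complement is CAGATGAG, matching at positions 100–107.
Each forward site pairs with the reverse site to give a product ending at position 107: sizes 83, 51, 19 bp.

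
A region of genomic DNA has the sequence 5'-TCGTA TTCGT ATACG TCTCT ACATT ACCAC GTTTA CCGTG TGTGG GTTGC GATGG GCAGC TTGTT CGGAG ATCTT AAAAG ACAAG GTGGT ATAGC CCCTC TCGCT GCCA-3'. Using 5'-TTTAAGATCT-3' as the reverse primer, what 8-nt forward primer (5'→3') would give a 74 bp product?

5'-ATTCGTAT-3'

The reverse primer's reverse complement AGATCTTAAA matches the template at positions 69–78, so the product ends at position 78.
A 74 bp product then starts at position 78 − 74 + 1 = 5.
The forward primer is identical to the top strand there: ATTCGTAT.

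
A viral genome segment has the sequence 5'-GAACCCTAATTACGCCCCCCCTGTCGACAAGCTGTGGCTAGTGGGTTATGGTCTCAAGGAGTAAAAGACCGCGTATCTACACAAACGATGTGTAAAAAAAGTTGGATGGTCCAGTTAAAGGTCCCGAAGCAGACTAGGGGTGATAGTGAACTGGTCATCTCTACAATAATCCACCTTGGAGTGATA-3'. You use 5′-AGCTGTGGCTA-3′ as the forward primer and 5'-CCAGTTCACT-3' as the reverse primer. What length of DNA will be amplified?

125 bp

Forward primer AGCTGTGGCTA is found on the top strand at positions 30–40.
Reverse complement of the reverse primer: AGTGAACTGG. This occurs on the top strand at positions 145–154.
Product length = (reverse-primer end) − (forward-primer start) + 1 = 154 − 30 + 1 = 125 bp.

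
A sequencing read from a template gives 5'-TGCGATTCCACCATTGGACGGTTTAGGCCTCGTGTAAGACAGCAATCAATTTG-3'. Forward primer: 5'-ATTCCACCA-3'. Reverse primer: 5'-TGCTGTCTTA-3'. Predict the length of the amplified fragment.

40 bp

The forward primer matches the template at positions 5–13.
Taking the reverse complement of TGCTGTCTTA gives TAAGACAGCA, found at positions 35–44 on the template; the primer anneals here to the top strand with its 3' end pointing upstream.
The product runs from position 5 to position 44, so its length is 44 − 5 + 1 = 40 bp.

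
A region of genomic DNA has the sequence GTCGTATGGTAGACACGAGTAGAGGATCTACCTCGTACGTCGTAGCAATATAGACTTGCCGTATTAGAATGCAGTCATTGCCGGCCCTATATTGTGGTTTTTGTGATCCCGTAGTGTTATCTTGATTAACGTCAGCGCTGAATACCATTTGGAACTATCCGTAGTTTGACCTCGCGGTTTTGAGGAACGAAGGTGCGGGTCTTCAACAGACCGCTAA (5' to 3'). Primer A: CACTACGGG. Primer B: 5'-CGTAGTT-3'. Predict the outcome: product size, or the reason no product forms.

No product — the primers' 3' ends point away from each other.

Primer A (CACTACGGG) has reverse complement CCCGTAGTG, which matches the top strand at positions 108–116; primer A anneals to the top strand there with its 3' end pointing upstream toward position 108.
Primer B (CGTAGTT) matches the top strand directly at positions 160–166; it anneals to the bottom strand with its 3' end pointing downstream toward position 166.
The 3' ends diverge (primer A extends toward position 1, primer B toward position 217), so the primers never converge on a shared product.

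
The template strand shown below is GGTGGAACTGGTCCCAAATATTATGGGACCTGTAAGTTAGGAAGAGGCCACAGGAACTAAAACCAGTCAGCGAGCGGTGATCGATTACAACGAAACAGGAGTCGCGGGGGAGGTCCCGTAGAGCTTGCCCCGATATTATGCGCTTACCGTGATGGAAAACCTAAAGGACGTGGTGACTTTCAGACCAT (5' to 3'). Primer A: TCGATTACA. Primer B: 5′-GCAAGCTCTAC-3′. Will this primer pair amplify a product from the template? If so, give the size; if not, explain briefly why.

Yes — a 48 bp product.

Primer A (TCGATTACA) matches the top strand at positions 81–89; it acts as a forward primer.
Primer B's reverse complement is GTAGAGCTTGC, matching the top strand at positions 118–128; it acts as a reverse primer.
The 3' ends face each other across positions 81–128, giving a 48 bp product.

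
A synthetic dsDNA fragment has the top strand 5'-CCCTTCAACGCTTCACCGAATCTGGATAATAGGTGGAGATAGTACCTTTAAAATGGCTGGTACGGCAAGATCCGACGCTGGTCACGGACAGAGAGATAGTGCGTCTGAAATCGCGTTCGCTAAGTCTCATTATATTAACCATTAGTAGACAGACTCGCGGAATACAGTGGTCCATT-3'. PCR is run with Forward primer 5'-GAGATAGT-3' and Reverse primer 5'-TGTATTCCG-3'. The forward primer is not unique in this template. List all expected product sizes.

The forward primer GAGATAGT matches the top strand at positions 36–43, 93–100.
The reverse primer's reverse complement is CGGAATACA, matching at positions 158–166.
Each forward site pairs with the reverse site to give a product ending at position 166: sizes 131, 74 bp.

131 bp, 74 bp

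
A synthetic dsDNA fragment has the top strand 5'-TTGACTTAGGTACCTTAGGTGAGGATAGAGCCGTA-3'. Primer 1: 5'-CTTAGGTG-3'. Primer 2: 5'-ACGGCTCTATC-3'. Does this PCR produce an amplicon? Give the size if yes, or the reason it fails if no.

Primer 1 (CTTAGGTG) matches the top strand at positions 14–21; it acts as a forward primer.
Primer 2's reverse complement is GATAGAGCCGT, matching the top strand at positions 24–34; it acts as a reverse primer.
The 3' ends face each other across positions 14–34, giving a 21 bp product.

Yes — a 21 bp product.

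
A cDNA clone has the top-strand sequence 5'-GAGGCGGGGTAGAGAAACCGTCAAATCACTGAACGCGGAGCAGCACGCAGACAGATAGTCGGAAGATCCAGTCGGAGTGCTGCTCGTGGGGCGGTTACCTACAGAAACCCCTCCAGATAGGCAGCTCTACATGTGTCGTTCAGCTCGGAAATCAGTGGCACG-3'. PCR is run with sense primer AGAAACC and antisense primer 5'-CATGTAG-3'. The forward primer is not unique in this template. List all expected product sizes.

The forward primer AGAAACC matches the top strand at positions 13–19, 103–109.
The reverse primer's reverse complement is CTACATG, matching at positions 127–133.
Each forward site pairs with the reverse site to give a product ending at position 133: sizes 121, 31 bp.

121 bp, 31 bp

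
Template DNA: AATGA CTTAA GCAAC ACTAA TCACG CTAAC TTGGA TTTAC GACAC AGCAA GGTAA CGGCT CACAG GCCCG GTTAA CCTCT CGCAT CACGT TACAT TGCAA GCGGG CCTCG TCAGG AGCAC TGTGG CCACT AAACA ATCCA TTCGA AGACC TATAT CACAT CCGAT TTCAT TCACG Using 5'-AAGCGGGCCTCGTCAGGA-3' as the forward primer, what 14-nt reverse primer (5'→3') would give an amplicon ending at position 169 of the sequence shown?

The forward primer binds at positions 99–116; the product's 3' end on the top strand is position 169.
The reverse primer anneals to the top strand over positions 156–169, i.e. to CACATCCGATTTCA.
Its sequence written 5'→3' is the reverse complement: TGAAATCGGATGTG.

5'-TGAAATCGGATGTG-3'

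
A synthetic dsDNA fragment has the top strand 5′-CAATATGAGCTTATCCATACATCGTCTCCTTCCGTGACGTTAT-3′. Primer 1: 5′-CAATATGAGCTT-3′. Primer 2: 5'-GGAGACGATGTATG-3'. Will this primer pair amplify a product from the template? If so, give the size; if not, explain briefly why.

Primer 1 (CAATATGAGCTT) matches the top strand at positions 1–12; it acts as a forward primer.
Primer 2's reverse complement is CATACATCGTCTCC, matching the top strand at positions 16–29; it acts as a reverse primer.
The 3' ends face each other across positions 1–29, giving a 29 bp product.

Yes — a 29 bp product.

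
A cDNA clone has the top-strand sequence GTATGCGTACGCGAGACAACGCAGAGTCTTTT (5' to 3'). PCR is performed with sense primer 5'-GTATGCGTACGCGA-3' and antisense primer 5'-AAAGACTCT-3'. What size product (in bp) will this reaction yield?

31 bp

Scanning the template, GTATGCGTACGCGA occurs at positions 1–14; this primer anneals to the bottom strand there with its 3' end pointing downstream.
Taking the reverse complement of AAAGACTCT gives AGAGTCTTT, found at positions 23–31 on the template; the primer anneals here to the top strand with its 3' end pointing upstream.
The product runs from position 1 to position 31, so its length is 31 − 1 + 1 = 31 bp.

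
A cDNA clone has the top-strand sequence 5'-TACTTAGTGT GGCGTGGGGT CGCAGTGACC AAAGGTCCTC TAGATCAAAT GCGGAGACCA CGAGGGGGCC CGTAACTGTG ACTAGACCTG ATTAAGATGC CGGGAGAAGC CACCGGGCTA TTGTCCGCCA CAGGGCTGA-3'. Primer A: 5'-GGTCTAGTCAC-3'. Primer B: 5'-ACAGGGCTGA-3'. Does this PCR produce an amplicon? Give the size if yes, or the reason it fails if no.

No product — the primers' 3' ends point away from each other.

Primer A (GGTCTAGTCAC) has reverse complement GTGACTAGACC, which matches the top strand at positions 78–88; primer A anneals to the top strand there with its 3' end pointing upstream toward position 78.
Primer B (ACAGGGCTGA) matches the top strand directly at positions 130–139; it anneals to the bottom strand with its 3' end pointing downstream toward position 139.
The 3' ends diverge (primer A extends toward position 1, primer B toward position 139), so the primers never converge on a shared product.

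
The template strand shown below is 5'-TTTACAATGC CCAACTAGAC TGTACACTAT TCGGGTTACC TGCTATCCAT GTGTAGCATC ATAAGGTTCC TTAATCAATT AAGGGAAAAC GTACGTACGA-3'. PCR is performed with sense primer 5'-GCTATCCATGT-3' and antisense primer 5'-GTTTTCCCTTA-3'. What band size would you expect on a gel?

Scanning the template, GCTATCCATGT occurs at positions 42–52; this primer anneals to the bottom strand there with its 3' end pointing downstream.
Reverse complement of the reverse primer: TAAGGGAAAAC. This occurs on the top strand at positions 80–90.
Product length = (reverse-primer end) − (forward-primer start) + 1 = 90 − 42 + 1 = 49 bp.

49 bp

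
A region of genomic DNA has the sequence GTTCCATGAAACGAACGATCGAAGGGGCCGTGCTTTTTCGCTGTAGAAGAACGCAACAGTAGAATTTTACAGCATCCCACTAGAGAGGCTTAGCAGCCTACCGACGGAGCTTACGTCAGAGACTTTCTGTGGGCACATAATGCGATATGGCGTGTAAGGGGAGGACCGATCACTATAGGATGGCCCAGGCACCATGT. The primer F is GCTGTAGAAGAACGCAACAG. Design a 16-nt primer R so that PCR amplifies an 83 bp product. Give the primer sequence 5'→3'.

5'-TCTCTGACGTAAGCTC-3'

The forward primer binds at positions 40–59, so an 83 bp product ends at position 40 + 83 − 1 = 122.
The reverse primer anneals to the top strand over positions 107–122, i.e. to GAGCTTACGTCAGAGA.
Its sequence written 5'→3' is the reverse complement: TCTCTGACGTAAGCTC.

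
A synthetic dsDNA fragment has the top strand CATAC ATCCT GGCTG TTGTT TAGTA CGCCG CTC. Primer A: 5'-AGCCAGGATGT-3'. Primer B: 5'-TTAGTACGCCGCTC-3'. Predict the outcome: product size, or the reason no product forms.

Primer A (AGCCAGGATGT) has reverse complement ACATCCTGGCT, which matches the top strand at positions 4–14; primer A anneals to the top strand there with its 3' end pointing upstream toward position 4.
Primer B (TTAGTACGCCGCTC) matches the top strand directly at positions 20–33; it anneals to the bottom strand with its 3' end pointing downstream toward position 33.
The 3' ends diverge (primer A extends toward position 1, primer B toward position 33), so the primers never converge on a shared product.

No product — the primers' 3' ends point away from each other.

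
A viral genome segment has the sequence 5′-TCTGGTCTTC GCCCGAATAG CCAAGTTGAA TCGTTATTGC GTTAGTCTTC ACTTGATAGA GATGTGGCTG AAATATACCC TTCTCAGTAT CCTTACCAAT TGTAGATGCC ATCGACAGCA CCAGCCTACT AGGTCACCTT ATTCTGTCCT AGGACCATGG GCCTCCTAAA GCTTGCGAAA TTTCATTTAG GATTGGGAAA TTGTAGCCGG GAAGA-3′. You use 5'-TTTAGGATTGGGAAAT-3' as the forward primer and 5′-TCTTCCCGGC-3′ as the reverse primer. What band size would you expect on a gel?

30 bp

Forward primer TTTAGGATTGGGAAAT is found on the top strand at positions 186–201.
Reverse complement of the reverse primer: GCCGGGAAGA. This occurs on the top strand at positions 206–215.
The product runs from position 186 to position 215, so its length is 215 − 186 + 1 = 30 bp.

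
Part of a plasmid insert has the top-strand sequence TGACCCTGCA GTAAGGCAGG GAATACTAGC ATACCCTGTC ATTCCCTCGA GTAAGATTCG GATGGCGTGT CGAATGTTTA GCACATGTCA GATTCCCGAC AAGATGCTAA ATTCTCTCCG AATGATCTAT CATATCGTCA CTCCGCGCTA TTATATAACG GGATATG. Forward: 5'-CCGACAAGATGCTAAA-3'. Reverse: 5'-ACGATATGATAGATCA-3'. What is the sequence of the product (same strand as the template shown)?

Forward primer CCGACAAGATGCTAAA is found on the top strand at positions 96–111.
Reverse complement of the reverse primer: TGATCTATCATATCGT. This occurs on the top strand at positions 123–138.
The product is the template from position 96 through 138 (43 bp).

5'-CCGACAAGATGCTAAATTCTCTCCGAATGATCTATCATATCGT-3'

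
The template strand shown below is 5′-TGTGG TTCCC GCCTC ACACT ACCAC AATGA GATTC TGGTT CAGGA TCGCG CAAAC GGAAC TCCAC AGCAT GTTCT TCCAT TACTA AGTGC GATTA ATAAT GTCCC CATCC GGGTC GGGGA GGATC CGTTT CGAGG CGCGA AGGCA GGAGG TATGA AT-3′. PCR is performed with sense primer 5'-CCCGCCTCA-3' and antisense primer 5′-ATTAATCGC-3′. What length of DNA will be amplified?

90 bp

Scanning the template, CCCGCCTCA occurs at positions 8–16; this primer anneals to the bottom strand there with its 3' end pointing downstream.
Taking the reverse complement of ATTAATCGC gives GCGATTAAT, found at positions 89–97 on the template; the primer anneals here to the top strand with its 3' end pointing upstream.
Amplicon spans positions 8–97: 90 bp.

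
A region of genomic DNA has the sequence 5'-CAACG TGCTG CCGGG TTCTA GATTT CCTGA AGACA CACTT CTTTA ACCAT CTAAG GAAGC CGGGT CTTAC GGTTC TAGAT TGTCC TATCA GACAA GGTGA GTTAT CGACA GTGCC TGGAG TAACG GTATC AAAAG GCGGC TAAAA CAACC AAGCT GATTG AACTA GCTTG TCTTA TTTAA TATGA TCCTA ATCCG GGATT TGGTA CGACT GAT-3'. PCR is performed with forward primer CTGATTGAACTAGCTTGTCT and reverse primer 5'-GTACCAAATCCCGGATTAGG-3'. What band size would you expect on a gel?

53 bp

Forward primer CTGATTGAACTAGCTTGTCT is found on the top strand at positions 154–173.
The reverse primer's reverse complement is CCTAATCCGGGATTTGGTAC, which matches the template at positions 187–206.
Product length = (reverse-primer end) − (forward-primer start) + 1 = 206 − 154 + 1 = 53 bp.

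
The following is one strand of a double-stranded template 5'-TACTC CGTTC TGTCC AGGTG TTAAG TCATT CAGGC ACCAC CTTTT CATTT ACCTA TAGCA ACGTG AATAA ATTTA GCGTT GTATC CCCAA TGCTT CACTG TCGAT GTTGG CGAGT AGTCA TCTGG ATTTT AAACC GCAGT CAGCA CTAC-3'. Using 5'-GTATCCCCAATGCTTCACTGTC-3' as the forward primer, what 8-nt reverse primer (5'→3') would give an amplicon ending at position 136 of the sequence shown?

5'-CGGTTTAA-3'

The forward primer binds at positions 81–102; the product's 3' end on the top strand is position 136.
The reverse primer anneals to the top strand over positions 129–136, i.e. to TTAAACCG.
Its sequence written 5'→3' is the reverse complement: CGGTTTAA.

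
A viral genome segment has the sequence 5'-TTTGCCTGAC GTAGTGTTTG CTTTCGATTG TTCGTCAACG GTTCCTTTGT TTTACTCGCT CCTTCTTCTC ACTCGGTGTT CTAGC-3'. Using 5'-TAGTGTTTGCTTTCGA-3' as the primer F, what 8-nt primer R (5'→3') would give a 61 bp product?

The forward primer binds at positions 12–27, so a 61 bp product ends at position 12 + 61 − 1 = 72.
The reverse primer anneals to the top strand over positions 65–72, i.e. to CTTCTCAC.
Its sequence written 5'→3' is the reverse complement: GTGAGAAG.

5'-GTGAGAAG-3'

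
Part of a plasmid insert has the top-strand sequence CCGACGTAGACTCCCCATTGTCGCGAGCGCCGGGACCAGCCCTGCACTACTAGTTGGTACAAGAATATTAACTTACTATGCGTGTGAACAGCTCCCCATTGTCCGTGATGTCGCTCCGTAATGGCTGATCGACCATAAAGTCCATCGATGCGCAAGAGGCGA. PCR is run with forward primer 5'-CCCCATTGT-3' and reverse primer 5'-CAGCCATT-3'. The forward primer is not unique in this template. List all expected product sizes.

The forward primer CCCCATTGT matches the top strand at positions 13–21, 94–102.
The reverse primer's reverse complement is AATGGCTG, matching at positions 120–127.
Each forward site pairs with the reverse site to give a product ending at position 127: sizes 115, 34 bp.

115 bp, 34 bp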